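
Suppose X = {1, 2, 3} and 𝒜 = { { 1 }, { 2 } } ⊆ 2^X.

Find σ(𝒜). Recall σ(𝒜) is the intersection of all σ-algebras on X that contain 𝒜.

Begin from { ∅, { 1 }, { 2 }, X } (that is, 𝒜 plus ∅ and X).
Iteration 1. New:
  { 1, 2 }  = { 1 } ∪ { 2 }
  { 1, 3 }  = ᶜ of { 2 }
  { 2, 3 }  = ᶜ of { 1 }
  (now 7)
Iteration 2: +1 →
  { 3 }  = ᶜ of { 1, 2 }
  (now 8)
Iteration 3: already closed under ᶜ and ∪.

|σ(𝒜)| = 8.  σ(𝒜) = { ∅, { 1 }, { 2 }, { 3 }, { 1, 2 }, { 1, 3 }, { 2, 3 }, X }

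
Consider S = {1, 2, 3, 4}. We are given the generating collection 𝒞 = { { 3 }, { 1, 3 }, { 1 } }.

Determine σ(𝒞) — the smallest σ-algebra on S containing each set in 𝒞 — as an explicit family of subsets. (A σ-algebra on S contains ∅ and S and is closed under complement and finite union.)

Initial family (5 sets): { {  }, { 1 }, { 3 }, { 1, 3 }, S }.
Round 1 (3 new):
  { 2, 4 }  = { 1, 3 }ᶜ
  { 1, 2, 4 }  = { 3 }ᶜ
  { 2, 3, 4 }  = { 1 }ᶜ
  |family| = 8
Round 2: no new sets; the family is a σ-algebra.

Hence σ(𝒞) has 8 members: { {  }, { 1 }, { 3 }, { 1, 3 }, { 2, 4 }, { 1, 2, 4 }, { 2, 3, 4 }, S }.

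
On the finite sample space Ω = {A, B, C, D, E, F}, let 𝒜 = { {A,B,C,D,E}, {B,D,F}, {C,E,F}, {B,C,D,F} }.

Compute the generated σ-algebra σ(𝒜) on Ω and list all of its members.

|σ(𝒜)| = 32.  σ(𝒜) = { ∅, {A}, {C}, {E}, {F}, {A,C}, {A,E}, {A,F}, {B,D}, {C,E}, {C,F}, {E,F}, {A,B,D}, {A,C,E}, {A,C,F}, {A,E,F}, {B,C,D}, {B,D,E}, {B,D,F}, {C,E,F}, {A,B,C,D}, {A,B,D,E}, {A,B,D,F}, {A,C,E,F}, {B,C,D,E}, {B,C,D,F}, {B,D,E,F}, {A,B,C,D,E}, {A,B,C,D,F}, {A,B,D,E,F}, {B,C,D,E,F}, Ω }

Working:
Seed the family with 𝒜 together with ∅ and Ω: { ∅, {B,D,F}, {C,E,F}, {B,C,D,F}, {A,B,C,D,E}, Ω }.
Round 1 (5 new):
  {F}  = ᶜ of {A,B,C,D,E}
  {A,E}  = ᶜ of {B,C,D,F}
  {A,B,D}  = ᶜ of {C,E,F}
  {A,C,E}  = ᶜ of {B,D,F}
  {B,C,D,E,F}  = {B,D,F} ∪ {C,E,F}
Round 2 (7 new):
  {A}  = ᶜ of {B,C,D,E,F}
  {A,E,F}  = {F} ∪ {A,E}
  {A,B,D,E}  = {A,B,D} ∪ {A,E}
  {A,B,D,F}  = {B,D,F} ∪ {A,B,D}
  {A,C,E,F}  = {A,C,E} ∪ {F}
  {A,B,C,D,F}  = {A,B,D} ∪ {B,C,D,F}
  {A,B,D,E,F}  = {B,D,F} ∪ {A,E}
Round 3: 7 new —
  {C}  = ᶜ of {A,B,D,E,F}
  {E}  = ᶜ of {A,B,C,D,F}
  {A,F}  = {F} ∪ {A}
  {B,D}  = ᶜ of {A,C,E,F}
  {C,E}  = ᶜ of {A,B,D,F}
  {C,F}  = ᶜ of {A,B,D,E}
  {B,C,D}  = ᶜ of {A,E,F}
Round 4 adds 7:
  {A,C}  = {C} ∪ {A}
  {E,F}  = {F} ∪ {E}
  {A,C,F}  = {A,F} ∪ {C}
  {B,D,E}  = {E} ∪ {B,D}
  {A,B,C,D}  = {B,C,D} ∪ {A,B,D}
  {B,C,D,E}  = ᶜ of {A,F}
  {B,D,E,F}  = {B,D,F} ∪ {E}
Round 5: stable.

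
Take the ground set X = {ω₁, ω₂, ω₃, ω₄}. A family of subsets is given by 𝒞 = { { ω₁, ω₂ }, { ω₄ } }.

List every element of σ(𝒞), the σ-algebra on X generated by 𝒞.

σ(𝒞) = { {  }, { ω₃ }, { ω₄ }, { ω₁, ω₂ }, { ω₃, ω₄ }, { ω₁, ω₂, ω₃ }, { ω₁, ω₂, ω₄ }, X }

Trace:
Initial family (4 sets): { {  }, { ω₄ }, { ω₁, ω₂ }, X }.
Round 1 (3 new):
  { ω₃, ω₄ }  = { ω₁, ω₂ }ᶜ
  { ω₁, ω₂, ω₃ }  = { ω₄ }ᶜ
  { ω₁, ω₂, ω₄ }  = { ω₁, ω₂ } ∪ { ω₄ }
  [7 total]
Round 2. New:
  { ω₃ }  = { ω₁, ω₂, ω₄ }ᶜ
  [8 total]
Round 3: no new sets; the family is a σ-algebra.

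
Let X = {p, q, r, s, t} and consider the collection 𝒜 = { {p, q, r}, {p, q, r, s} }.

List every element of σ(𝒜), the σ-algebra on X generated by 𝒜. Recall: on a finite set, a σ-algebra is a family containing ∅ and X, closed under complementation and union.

σ(𝒜) (8 sets): { ∅, {s}, {t}, {s, t}, {p, q, r}, {p, q, r, s}, {p, q, r, t}, X }

Trace:
Start: 𝒜 ∪ {∅, X} = { ∅, {p, q, r}, {p, q, r, s}, X }.
Iteration 1: +2 →
  {t}  = complement {p, q, r, s}
  {s, t}  = complement {p, q, r}
  (now 6)
Iteration 2. New:
  {p, q, r, t}  = {p, q, r} ∪ {t}
  (now 7)
Iteration 3 (1 new):
  {s}  = complement {p, q, r, t}
  (now 8)
After Iteration 4 the family is unchanged; done.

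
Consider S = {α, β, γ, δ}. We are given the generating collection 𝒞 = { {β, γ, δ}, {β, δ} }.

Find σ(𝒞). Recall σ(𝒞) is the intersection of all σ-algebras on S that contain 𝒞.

Start: 𝒞 ∪ {∅, S} = { {}, {β, δ}, {β, γ, δ}, S }.
Step 1. New:
  {α}  = complement {β, γ, δ}
  {α, γ}  = complement {β, δ}
  (now 6)
Step 2: 1 new —
  {α, β, δ}  = {β, δ} ∪ {α}
  (now 7)
Step 3 adds 1:
  {γ}  = complement {α, β, δ}
  (now 8)
Step 4: no new sets; the family is a σ-algebra.

Therefore σ(𝒞) = { {}, {α}, {γ}, {α, γ}, {β, δ}, {α, β, δ}, {β, γ, δ}, S } (|σ(𝒞)| = 8).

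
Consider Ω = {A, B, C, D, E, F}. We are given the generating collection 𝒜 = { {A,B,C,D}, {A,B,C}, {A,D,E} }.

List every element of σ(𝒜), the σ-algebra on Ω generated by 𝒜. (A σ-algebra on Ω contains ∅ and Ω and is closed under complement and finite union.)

Begin from { ∅, {A,B,C}, {A,D,E}, {A,B,C,D}, Ω } (that is, 𝒜 plus ∅ and Ω).
Pass 1. New:
  {E,F}  = Ω∖{A,B,C,D}
  {B,C,F}  = Ω∖{A,D,E}
  {D,E,F}  = Ω∖{A,B,C}
  {A,B,C,D,E}  = {A,D,E} ∪ {A,B,C}
  |family| = 9
Pass 2: 7 new —
  {F}  = Ω∖{A,B,C,D,E}
  {A,B,C,F}  = {A,B,C} ∪ {B,C,F}
  {A,D,E,F}  = {A,D,E} ∪ {E,F}
  {B,C,E,F}  = {E,F} ∪ {B,C,F}
  {A,B,C,D,F}  = {B,C,F} ∪ {A,B,C,D}
  {A,B,C,E,F}  = {A,B,C} ∪ {E,F}
  {B,C,D,E,F}  = {B,C,F} ∪ {D,E,F}
  |family| = 16
Pass 3 adds 6:
  {A}  = Ω∖{B,C,D,E,F}
  {D}  = Ω∖{A,B,C,E,F}
  {E}  = Ω∖{A,B,C,D,F}
  {A,D}  = Ω∖{B,C,E,F}
  {B,C}  = Ω∖{A,D,E,F}
  {D,E}  = Ω∖{A,B,C,F}
  |family| = 22
Pass 4: +10 →
  {A,E}  = {A} ∪ {E}
  {A,F}  = {A} ∪ {F}
  {D,F}  = {F} ∪ {D}
  {A,D,F}  = {F} ∪ {A,D}
  {A,E,F}  = {E,F} ∪ {A}
  {B,C,D}  = {B,C} ∪ {D}
  {B,C,E}  = {E} ∪ {B,C}
  {A,B,C,E}  = {A,B,C} ∪ {E}
  {B,C,D,E}  = {D,E} ∪ {B,C}
  {B,C,D,F}  = {B,C,F} ∪ {D}
  |family| = 32
Pass 5: already closed under ᶜ and ∪.

σ(𝒜) = { ∅, {A}, {D}, {E}, {F}, {A,D}, {A,E}, {A,F}, {B,C}, {D,E}, {D,F}, {E,F}, {A,B,C}, {A,D,E}, {A,D,F}, {A,E,F}, {B,C,D}, {B,C,E}, {B,C,F}, {D,E,F}, {A,B,C,D}, {A,B,C,E}, {A,B,C,F}, {A,D,E,F}, {B,C,D,E}, {B,C,D,F}, {B,C,E,F}, {A,B,C,D,E}, {A,B,C,D,F}, {A,B,C,E,F}, {B,C,D,E,F}, Ω }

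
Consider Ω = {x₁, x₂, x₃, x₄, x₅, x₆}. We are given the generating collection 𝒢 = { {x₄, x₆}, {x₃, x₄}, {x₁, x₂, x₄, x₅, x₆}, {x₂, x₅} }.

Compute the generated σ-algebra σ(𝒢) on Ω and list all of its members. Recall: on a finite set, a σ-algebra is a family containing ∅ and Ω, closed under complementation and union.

Begin from { {}, {x₂, x₅}, {x₃, x₄}, {x₄, x₆}, {x₁, x₂, x₄, x₅, x₆}, Ω } (that is, 𝒢 plus ∅ and Ω).
Step 1 (7 new):
  {x₃}  = {x₁, x₂, x₄, x₅, x₆}ᶜ
  {x₃, x₄, x₆}  = {x₃, x₄} ∪ {x₄, x₆}
  {x₁, x₂, x₃, x₅}  = {x₄, x₆}ᶜ
  {x₁, x₂, x₅, x₆}  = {x₃, x₄}ᶜ
  {x₁, x₃, x₄, x₆}  = {x₂, x₅}ᶜ
  {x₂, x₃, x₄, x₅}  = {x₂, x₅} ∪ {x₃, x₄}
  {x₂, x₄, x₅, x₆}  = {x₂, x₅} ∪ {x₄, x₆}
  (now 13)
Step 2: +7 →
  {x₁, x₃}  = {x₂, x₄, x₅, x₆}ᶜ
  {x₁, x₆}  = {x₂, x₃, x₄, x₅}ᶜ
  {x₁, x₂, x₅}  = {x₃, x₄, x₆}ᶜ
  {x₂, x₃, x₅}  = {x₂, x₅} ∪ {x₃}
  {x₁, x₂, x₃, x₄, x₅}  = {x₃, x₄} ∪ {x₁, x₂, x₃, x₅}
  {x₁, x₂, x₃, x₅, x₆}  = {x₃} ∪ {x₁, x₂, x₅, x₆}
  {x₂, x₃, x₄, x₅, x₆}  = {x₂, x₅} ∪ {x₃, x₄, x₆}
  (now 20)
Step 3 adds 6:
  {x₁}  = {x₂, x₃, x₄, x₅, x₆}ᶜ
  {x₄}  = {x₁, x₂, x₃, x₅, x₆}ᶜ
  {x₆}  = {x₁, x₂, x₃, x₄, x₅}ᶜ
  {x₁, x₃, x₄}  = {x₃, x₄} ∪ {x₁, x₃}
  {x₁, x₃, x₆}  = {x₁, x₆} ∪ {x₁, x₃}
  {x₁, x₄, x₆}  = {x₂, x₃, x₅}ᶜ
  (now 26)
Step 4. New:
  {x₁, x₄}  = {x₁} ∪ {x₄}
  {x₃, x₆}  = {x₆} ∪ {x₃}
  {x₂, x₄, x₅}  = {x₁, x₃, x₆}ᶜ
  {x₂, x₅, x₆}  = {x₁, x₃, x₄}ᶜ
  {x₁, x₂, x₄, x₅}  = {x₁, x₂, x₅} ∪ {x₄}
  {x₂, x₃, x₅, x₆}  = {x₆} ∪ {x₂, x₃, x₅}
  (now 32)
Step 5: already closed under ᶜ and ∪.

Therefore σ(𝒢) = { {}, {x₁}, {x₃}, {x₄}, {x₆}, {x₁, x₃}, {x₁, x₄}, {x₁, x₆}, {x₂, x₅}, {x₃, x₄}, {x₃, x₆}, {x₄, x₆}, {x₁, x₂, x₅}, {x₁, x₃, x₄}, {x₁, x₃, x₆}, {x₁, x₄, x₆}, {x₂, x₃, x₅}, {x₂, x₄, x₅}, {x₂, x₅, x₆}, {x₃, x₄, x₆}, {x₁, x₂, x₃, x₅}, {x₁, x₂, x₄, x₅}, {x₁, x₂, x₅, x₆}, {x₁, x₃, x₄, x₆}, {x₂, x₃, x₄, x₅}, {x₂, x₃, x₅, x₆}, {x₂, x₄, x₅, x₆}, {x₁, x₂, x₃, x₄, x₅}, {x₁, x₂, x₃, x₅, x₆}, {x₁, x₂, x₄, x₅, x₆}, {x₂, x₃, x₄, x₅, x₆}, Ω } (|σ(𝒢)| = 32).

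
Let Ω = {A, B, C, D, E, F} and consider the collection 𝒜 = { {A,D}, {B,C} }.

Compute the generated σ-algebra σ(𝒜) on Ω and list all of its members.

Initial family (4 sets): { ∅, {A,D}, {B,C}, Ω }.
Round 1 (3 new):
  {A,B,C,D}  = {B,C} ∪ {A,D}
  {A,D,E,F}  = Ω∖{B,C}
  {B,C,E,F}  = Ω∖{A,D}
  [7 total]
Round 2. New:
  {E,F}  = Ω∖{A,B,C,D}
  [8 total]
Round 3: no new sets; the family is a σ-algebra.

Therefore σ(𝒜) = { ∅, {A,D}, {B,C}, {E,F}, {A,B,C,D}, {A,D,E,F}, {B,C,E,F}, Ω } (|σ(𝒜)| = 8).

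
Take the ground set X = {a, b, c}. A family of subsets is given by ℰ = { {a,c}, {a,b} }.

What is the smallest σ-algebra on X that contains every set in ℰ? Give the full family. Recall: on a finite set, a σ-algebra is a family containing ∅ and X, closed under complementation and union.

σ(ℰ) (8 sets): { ∅, {a}, {b}, {c}, {a,b}, {a,c}, {b,c}, X }

Working:
Take S₀ = ℰ ∪ {∅, X} = { ∅, {a,b}, {a,c}, X }.
Step 1: +2 →
  {b}  = ᶜ of {a,c}
  {c}  = ᶜ of {a,b}
  — 6 sets.
Step 2 (1 new):
  {b,c}  = {c} ∪ {b}
  — 7 sets.
Step 3 adds 1:
  {a}  = ᶜ of {b,c}
  — 8 sets.
Step 4: closed — nothing new.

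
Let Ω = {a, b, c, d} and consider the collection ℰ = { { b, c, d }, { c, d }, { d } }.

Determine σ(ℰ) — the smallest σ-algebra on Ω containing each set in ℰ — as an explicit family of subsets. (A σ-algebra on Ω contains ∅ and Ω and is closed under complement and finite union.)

Start: ℰ ∪ {∅, Ω} = { {  }, { d }, { c, d }, { b, c, d }, Ω }.
Pass 1: 3 new —
  { a }  = Ω∖{ b, c, d }
  { a, b }  = Ω∖{ c, d }
  { a, b, c }  = Ω∖{ d }
  (now 8)
Pass 2. New:
  { a, d }  = { d } ∪ { a }
  { a, b, d }  = { d } ∪ { a, b }
  { a, c, d }  = { c, d } ∪ { a }
  (now 11)
Pass 3. New:
  { b }  = Ω∖{ a, c, d }
  { c }  = Ω∖{ a, b, d }
  { b, c }  = Ω∖{ a, d }
  (now 14)
Pass 4. New:
  { a, c }  = { c } ∪ { a }
  { b, d }  = { d } ∪ { b }
  (now 16)
Pass 5: no new sets; the family is a σ-algebra.

Therefore σ(ℰ) = { {  }, { a }, { b }, { c }, { d }, { a, b }, { a, c }, { a, d }, { b, c }, { b, d }, { c, d }, { a, b, c }, { a, b, d }, { a, c, d }, { b, c, d }, Ω } (|σ(ℰ)| = 16).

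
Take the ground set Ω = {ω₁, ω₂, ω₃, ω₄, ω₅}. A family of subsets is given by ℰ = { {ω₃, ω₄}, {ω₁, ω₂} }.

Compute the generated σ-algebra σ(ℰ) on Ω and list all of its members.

Begin from { ∅, {ω₁, ω₂}, {ω₃, ω₄}, Ω } (that is, ℰ plus ∅ and Ω).
Round 1. New:
  {ω₁, ω₂, ω₅}  = Ω∖{ω₃, ω₄}
  {ω₃, ω₄, ω₅}  = Ω∖{ω₁, ω₂}
  {ω₁, ω₂, ω₃, ω₄}  = {ω₁, ω₂} ∪ {ω₃, ω₄}
  — 7 sets.
Round 2. New:
  {ω₅}  = Ω∖{ω₁, ω₂, ω₃, ω₄}
  — 8 sets.
Round 3: closed — nothing new.

|σ(ℰ)| = 8.  σ(ℰ) = { ∅, {ω₅}, {ω₁, ω₂}, {ω₃, ω₄}, {ω₁, ω₂, ω₅}, {ω₃, ω₄, ω₅}, {ω₁, ω₂, ω₃, ω₄}, Ω }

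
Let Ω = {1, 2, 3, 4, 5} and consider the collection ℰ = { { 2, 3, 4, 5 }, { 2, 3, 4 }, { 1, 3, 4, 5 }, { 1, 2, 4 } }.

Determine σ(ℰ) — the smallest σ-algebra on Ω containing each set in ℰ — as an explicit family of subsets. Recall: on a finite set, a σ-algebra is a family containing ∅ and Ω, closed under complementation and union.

Start: ℰ ∪ {∅, Ω} = { {}, { 1, 2, 4 }, { 2, 3, 4 }, { 1, 3, 4, 5 }, { 2, 3, 4, 5 }, Ω }.
Iteration 1 adds 5:
  { 1 }  = Ω∖{ 2, 3, 4, 5 }
  { 2 }  = Ω∖{ 1, 3, 4, 5 }
  { 1, 5 }  = Ω∖{ 2, 3, 4 }
  { 3, 5 }  = Ω∖{ 1, 2, 4 }
  { 1, 2, 3, 4 }  = { 2, 3, 4 } ∪ { 1, 2, 4 }
  [11 total]
Iteration 2 adds 6:
  { 5 }  = Ω∖{ 1, 2, 3, 4 }
  { 1, 2 }  = { 2 } ∪ { 1 }
  { 1, 2, 5 }  = { 2 } ∪ { 1, 5 }
  { 1, 3, 5 }  = { 1, 5 } ∪ { 3, 5 }
  { 2, 3, 5 }  = { 2 } ∪ { 3, 5 }
  { 1, 2, 4, 5 }  = { 1, 2, 4 } ∪ { 1, 5 }
  [17 total]
Iteration 3 (7 new):
  { 3 }  = Ω∖{ 1, 2, 4, 5 }
  { 1, 4 }  = Ω∖{ 2, 3, 5 }
  { 2, 4 }  = Ω∖{ 1, 3, 5 }
  { 2, 5 }  = { 2 } ∪ { 5 }
  { 3, 4 }  = Ω∖{ 1, 2, 5 }
  { 3, 4, 5 }  = Ω∖{ 1, 2 }
  { 1, 2, 3, 5 }  = { 1, 2, 5 } ∪ { 2, 3, 5 }
  [24 total]
Iteration 4. New:
  { 4 }  = Ω∖{ 1, 2, 3, 5 }
  { 1, 3 }  = { 3 } ∪ { 1 }
  { 2, 3 }  = { 2 } ∪ { 3 }
  { 1, 2, 3 }  = { 1, 2 } ∪ { 3 }
  { 1, 3, 4 }  = Ω∖{ 2, 5 }
  { 1, 4, 5 }  = { 5 } ∪ { 1, 4 }
  { 2, 4, 5 }  = { 2, 5 } ∪ { 2, 4 }
  [31 total]
Iteration 5 (1 new):
  { 4, 5 }  = Ω∖{ 1, 2, 3 }
  [32 total]
Iteration 6: already closed under ᶜ and ∪.

σ(ℰ) = { {}, { 1 }, { 2 }, { 3 }, { 4 }, { 5 }, { 1, 2 }, { 1, 3 }, { 1, 4 }, { 1, 5 }, { 2, 3 }, { 2, 4 }, { 2, 5 }, { 3, 4 }, { 3, 5 }, { 4, 5 }, { 1, 2, 3 }, { 1, 2, 4 }, { 1, 2, 5 }, { 1, 3, 4 }, { 1, 3, 5 }, { 1, 4, 5 }, { 2, 3, 4 }, { 2, 3, 5 }, { 2, 4, 5 }, { 3, 4, 5 }, { 1, 2, 3, 4 }, { 1, 2, 3, 5 }, { 1, 2, 4, 5 }, { 1, 3, 4, 5 }, { 2, 3, 4, 5 }, Ω }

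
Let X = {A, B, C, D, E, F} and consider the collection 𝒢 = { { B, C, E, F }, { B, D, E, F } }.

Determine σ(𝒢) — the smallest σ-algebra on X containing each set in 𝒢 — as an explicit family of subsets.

Take S₀ = 𝒢 ∪ {∅, X} = { {}, { B, C, E, F }, { B, D, E, F }, X }.
Round 1 adds 3:
  { A, C }  = complement { B, D, E, F }
  { A, D }  = complement { B, C, E, F }
  { B, C, D, E, F }  = { B, C, E, F } ∪ { B, D, E, F }
  |family| = 7
Round 2: +4 →
  { A }  = complement { B, C, D, E, F }
  { A, C, D }  = { A, D } ∪ { A, C }
  { A, B, C, E, F }  = { A, C } ∪ { B, C, E, F }
  { A, B, D, E, F }  = { B, D, E, F } ∪ { A, D }
  |family| = 11
Round 3: 3 new —
  { C }  = complement { A, B, D, E, F }
  { D }  = complement { A, B, C, E, F }
  { B, E, F }  = complement { A, C, D }
  |family| = 14
Round 4: +2 →
  { C, D }  = { C } ∪ { D }
  { A, B, E, F }  = { A } ∪ { B, E, F }
  |family| = 16
After Round 5 the family is unchanged; done.

|σ(𝒢)| = 16.  σ(𝒢) = { {}, { A }, { C }, { D }, { A, C }, { A, D }, { C, D }, { A, C, D }, { B, E, F }, { A, B, E, F }, { B, C, E, F }, { B, D, E, F }, { A, B, C, E, F }, { A, B, D, E, F }, { B, C, D, E, F }, X }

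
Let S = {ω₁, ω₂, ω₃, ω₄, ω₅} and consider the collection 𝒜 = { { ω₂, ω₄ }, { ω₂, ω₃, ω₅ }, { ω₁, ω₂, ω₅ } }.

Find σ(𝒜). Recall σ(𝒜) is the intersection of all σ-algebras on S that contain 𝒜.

σ(𝒜) = { {  }, { ω₁ }, { ω₂ }, { ω₃ }, { ω₄ }, { ω₅ }, { ω₁, ω₂ }, { ω₁, ω₃ }, { ω₁, ω₄ }, { ω₁, ω₅ }, { ω₂, ω₃ }, { ω₂, ω₄ }, { ω₂, ω₅ }, { ω₃, ω₄ }, { ω₃, ω₅ }, { ω₄, ω₅ }, { ω₁, ω₂, ω₃ }, { ω₁, ω₂, ω₄ }, { ω₁, ω₂, ω₅ }, { ω₁, ω₃, ω₄ }, { ω₁, ω₃, ω₅ }, { ω₁, ω₄, ω₅ }, { ω₂, ω₃, ω₄ }, { ω₂, ω₃, ω₅ }, { ω₂, ω₄, ω₅ }, { ω₃, ω₄, ω₅ }, { ω₁, ω₂, ω₃, ω₄ }, { ω₁, ω₂, ω₃, ω₅ }, { ω₁, ω₂, ω₄, ω₅ }, { ω₁, ω₃, ω₄, ω₅ }, { ω₂, ω₃, ω₄, ω₅ }, S }

Trace:
Seed the family with 𝒜 together with ∅ and S: { {  }, { ω₂, ω₄ }, { ω₁, ω₂, ω₅ }, { ω₂, ω₃, ω₅ }, S }.
Iteration 1. New:
  { ω₁, ω₄ }  = complement { ω₂, ω₃, ω₅ }
  { ω₃, ω₄ }  = complement { ω₁, ω₂, ω₅ }
  { ω₁, ω₃, ω₅ }  = complement { ω₂, ω₄ }
  { ω₁, ω₂, ω₃, ω₅ }  = { ω₁, ω₂, ω₅ } ∪ { ω₂, ω₃, ω₅ }
  { ω₁, ω₂, ω₄, ω₅ }  = { ω₁, ω₂, ω₅ } ∪ { ω₂, ω₄ }
  { ω₂, ω₃, ω₄, ω₅ }  = { ω₂, ω₃, ω₅ } ∪ { ω₂, ω₄ }
  [11 total]
Iteration 2: +7 →
  { ω₁ }  = complement { ω₂, ω₃, ω₄, ω₅ }
  { ω₃ }  = complement { ω₁, ω₂, ω₄, ω₅ }
  { ω₄ }  = complement { ω₁, ω₂, ω₃, ω₅ }
  { ω₁, ω₂, ω₄ }  = { ω₁, ω₄ } ∪ { ω₂, ω₄ }
  { ω₁, ω₃, ω₄ }  = { ω₃, ω₄ } ∪ { ω₁, ω₄ }
  { ω₂, ω₃, ω₄ }  = { ω₃, ω₄ } ∪ { ω₂, ω₄ }
  { ω₁, ω₃, ω₄, ω₅ }  = { ω₃, ω₄ } ∪ { ω₁, ω₃, ω₅ }
  [18 total]
Iteration 3 (6 new):
  { ω₂ }  = complement { ω₁, ω₃, ω₄, ω₅ }
  { ω₁, ω₃ }  = { ω₃ } ∪ { ω₁ }
  { ω₁, ω₅ }  = complement { ω₂, ω₃, ω₄ }
  { ω₂, ω₅ }  = complement { ω₁, ω₃, ω₄ }
  { ω₃, ω₅ }  = complement { ω₁, ω₂, ω₄ }
  { ω₁, ω₂, ω₃, ω₄ }  = { ω₃ } ∪ { ω₁, ω₂, ω₄ }
  [24 total]
Iteration 4. New:
  { ω₅ }  = complement { ω₁, ω₂, ω₃, ω₄ }
  { ω₁, ω₂ }  = { ω₂ } ∪ { ω₁ }
  { ω₂, ω₃ }  = { ω₂ } ∪ { ω₃ }
  { ω₁, ω₂, ω₃ }  = { ω₂ } ∪ { ω₁, ω₃ }
  { ω₁, ω₄, ω₅ }  = { ω₁, ω₄ } ∪ { ω₁, ω₅ }
  { ω₂, ω₄, ω₅ }  = complement { ω₁, ω₃ }
  { ω₃, ω₄, ω₅ }  = { ω₃, ω₄ } ∪ { ω₃, ω₅ }
  [31 total]
Iteration 5: 1 new —
  { ω₄, ω₅ }  = complement { ω₁, ω₂, ω₃ }
  [32 total]
Iteration 6: closed — nothing new.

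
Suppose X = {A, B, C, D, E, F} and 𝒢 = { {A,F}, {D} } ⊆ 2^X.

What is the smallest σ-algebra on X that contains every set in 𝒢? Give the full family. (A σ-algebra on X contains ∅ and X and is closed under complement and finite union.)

Take S₀ = 𝒢 ∪ {∅, X} = { {}, {D}, {A,F}, X }.
Iteration 1 (3 new):
  {A,D,F}  = {D} ∪ {A,F}
  {B,C,D,E}  = ᶜ of {A,F}
  {A,B,C,E,F}  = ᶜ of {D}
  — 7 sets.
Iteration 2 (1 new):
  {B,C,E}  = ᶜ of {A,D,F}
  — 8 sets.
Iteration 3: already closed under ᶜ and ∪.

Therefore σ(𝒢) = { {}, {D}, {A,F}, {A,D,F}, {B,C,E}, {B,C,D,E}, {A,B,C,E,F}, X } (|σ(𝒢)| = 8).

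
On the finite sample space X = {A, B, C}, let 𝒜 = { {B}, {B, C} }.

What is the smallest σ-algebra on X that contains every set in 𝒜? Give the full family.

|σ(𝒜)| = 8.  σ(𝒜) = { ∅, {A}, {B}, {C}, {A, B}, {A, C}, {B, C}, X }

Working:
Take S₀ = 𝒜 ∪ {∅, X} = { ∅, {B}, {B, C}, X }.
Step 1: 2 new —
  {A}  = X∖{B, C}
  {A, C}  = X∖{B}
  — 6 sets.
Step 2: 1 new —
  {A, B}  = {B} ∪ {A}
  — 7 sets.
Step 3 adds 1:
  {C}  = X∖{A, B}
  — 8 sets.
After Step 4 the family is unchanged; done.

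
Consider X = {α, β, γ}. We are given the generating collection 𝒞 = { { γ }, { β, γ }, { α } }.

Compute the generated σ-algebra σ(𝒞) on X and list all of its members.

Initial family (5 sets): { {}, { α }, { γ }, { β, γ }, X }.
Step 1: 2 new —
  { α, β }  = { γ }ᶜ
  { α, γ }  = { γ } ∪ { α }
Step 2: +1 →
  { β }  = { α, γ }ᶜ
Step 3: no new sets; the family is a σ-algebra.

|σ(𝒞)| = 8.  σ(𝒞) = { {}, { α }, { β }, { γ }, { α, β }, { α, γ }, { β, γ }, X }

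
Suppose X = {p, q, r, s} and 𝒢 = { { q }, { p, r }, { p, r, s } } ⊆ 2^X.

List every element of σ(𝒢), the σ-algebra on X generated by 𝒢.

σ(𝒢) (8 sets): { ∅, { q }, { s }, { p, r }, { q, s }, { p, q, r }, { p, r, s }, X }

Check:
Initial family (5 sets): { ∅, { q }, { p, r }, { p, r, s }, X }.
Pass 1 adds 2:
  { q, s }  = complement { p, r }
  { p, q, r }  = { p, r } ∪ { q }
  |family| = 7
Pass 2 adds 1:
  { s }  = complement { p, q, r }
  |family| = 8
Pass 3: already closed under ᶜ and ∪.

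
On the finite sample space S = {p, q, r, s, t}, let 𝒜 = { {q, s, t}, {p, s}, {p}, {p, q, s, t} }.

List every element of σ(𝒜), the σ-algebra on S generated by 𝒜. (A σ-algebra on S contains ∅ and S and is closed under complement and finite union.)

|σ(𝒜)| = 16.  σ(𝒜) = { {}, {p}, {r}, {s}, {p, r}, {p, s}, {q, t}, {r, s}, {p, q, t}, {p, r, s}, {q, r, t}, {q, s, t}, {p, q, r, t}, {p, q, s, t}, {q, r, s, t}, S }

Working:
Start: 𝒜 ∪ {∅, S} = { {}, {p}, {p, s}, {q, s, t}, {p, q, s, t}, S }.
Round 1 (4 new):
  {r}  = S∖{p, q, s, t}
  {p, r}  = S∖{q, s, t}
  {q, r, t}  = S∖{p, s}
  {q, r, s, t}  = S∖{p}
  [10 total]
Round 2. New:
  {p, r, s}  = {r} ∪ {p, s}
  {p, q, r, t}  = {q, r, t} ∪ {p, r}
  [12 total]
Round 3: 2 new —
  {s}  = S∖{p, q, r, t}
  {q, t}  = S∖{p, r, s}
  [14 total]
Round 4 (2 new):
  {r, s}  = {r} ∪ {s}
  {p, q, t}  = {q, t} ∪ {p}
  [16 total]
Round 5: already closed under ᶜ and ∪.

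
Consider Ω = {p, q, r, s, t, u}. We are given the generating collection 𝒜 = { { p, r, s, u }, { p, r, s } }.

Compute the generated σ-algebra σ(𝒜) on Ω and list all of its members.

Answer: σ(𝒜) = { {  }, { u }, { q, t }, { p, r, s }, { q, t, u }, { p, r, s, u }, { p, q, r, s, t }, Ω }

Trace:
Begin from { {  }, { p, r, s }, { p, r, s, u }, Ω } (that is, 𝒜 plus ∅ and Ω).
Pass 1. New:
  { q, t }  = Ω∖{ p, r, s, u }
  { q, t, u }  = Ω∖{ p, r, s }
  [6 total]
Pass 2: +1 →
  { p, q, r, s, t }  = { q, t } ∪ { p, r, s }
  [7 total]
Pass 3: +1 →
  { u }  = Ω∖{ p, q, r, s, t }
  [8 total]
Pass 4 adds nothing — fixpoint reached.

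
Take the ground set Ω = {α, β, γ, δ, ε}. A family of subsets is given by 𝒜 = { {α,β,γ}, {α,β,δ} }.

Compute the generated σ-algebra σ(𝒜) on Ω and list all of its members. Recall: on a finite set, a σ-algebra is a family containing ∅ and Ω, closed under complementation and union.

Seed the family with 𝒜 together with ∅ and Ω: { {}, {α,β,γ}, {α,β,δ}, Ω }.
Pass 1. New:
  {γ,ε}  = complement {α,β,δ}
  {δ,ε}  = complement {α,β,γ}
  {α,β,γ,δ}  = {α,β,γ} ∪ {α,β,δ}
  — 7 sets.
Pass 2. New:
  {ε}  = complement {α,β,γ,δ}
  {γ,δ,ε}  = {δ,ε} ∪ {γ,ε}
  {α,β,γ,ε}  = {α,β,γ} ∪ {γ,ε}
  {α,β,δ,ε}  = {δ,ε} ∪ {α,β,δ}
  — 11 sets.
Pass 3 (3 new):
  {γ}  = complement {α,β,δ,ε}
  {δ}  = complement {α,β,γ,ε}
  {α,β}  = complement {γ,δ,ε}
  — 14 sets.
Pass 4: +2 →
  {γ,δ}  = {γ} ∪ {δ}
  {α,β,ε}  = {α,β} ∪ {ε}
  — 16 sets.
Pass 5 adds nothing — fixpoint reached.

Hence σ(𝒜) has 16 members: { {}, {γ}, {δ}, {ε}, {α,β}, {γ,δ}, {γ,ε}, {δ,ε}, {α,β,γ}, {α,β,δ}, {α,β,ε}, {γ,δ,ε}, {α,β,γ,δ}, {α,β,γ,ε}, {α,β,δ,ε}, Ω }.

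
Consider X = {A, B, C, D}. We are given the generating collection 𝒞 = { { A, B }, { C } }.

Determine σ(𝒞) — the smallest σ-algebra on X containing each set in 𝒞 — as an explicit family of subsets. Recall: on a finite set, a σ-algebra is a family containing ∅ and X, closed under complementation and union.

σ(𝒞) = { ∅, { C }, { D }, { A, B }, { C, D }, { A, B, C }, { A, B, D }, X }

Trace:
Start: 𝒞 ∪ {∅, X} = { ∅, { C }, { A, B }, X }.
Pass 1: 3 new —
  { C, D }  = complement { A, B }
  { A, B, C }  = { A, B } ∪ { C }
  { A, B, D }  = complement { C }
Pass 2. New:
  { D }  = complement { A, B, C }
Pass 3: already closed under ᶜ and ∪.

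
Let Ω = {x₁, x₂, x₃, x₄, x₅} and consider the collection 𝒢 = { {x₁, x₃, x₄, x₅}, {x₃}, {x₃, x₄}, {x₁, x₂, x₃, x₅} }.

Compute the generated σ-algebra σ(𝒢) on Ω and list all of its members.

Initial family (6 sets): { {}, {x₃}, {x₃, x₄}, {x₁, x₂, x₃, x₅}, {x₁, x₃, x₄, x₅}, Ω }.
Pass 1: 4 new —
  {x₂}  = Ω∖{x₁, x₃, x₄, x₅}
  {x₄}  = Ω∖{x₁, x₂, x₃, x₅}
  {x₁, x₂, x₅}  = Ω∖{x₃, x₄}
  {x₁, x₂, x₄, x₅}  = Ω∖{x₃}
  |family| = 10
Pass 2 adds 3:
  {x₂, x₃}  = {x₂} ∪ {x₃}
  {x₂, x₄}  = {x₂} ∪ {x₄}
  {x₂, x₃, x₄}  = {x₃, x₄} ∪ {x₂}
  |family| = 13
Pass 3: 3 new —
  {x₁, x₅}  = Ω∖{x₂, x₃, x₄}
  {x₁, x₃, x₅}  = Ω∖{x₂, x₄}
  {x₁, x₄, x₅}  = Ω∖{x₂, x₃}
  |family| = 16
Pass 4: closed — nothing new.

Hence σ(𝒢) has 16 members: { {}, {x₂}, {x₃}, {x₄}, {x₁, x₅}, {x₂, x₃}, {x₂, x₄}, {x₃, x₄}, {x₁, x₂, x₅}, {x₁, x₃, x₅}, {x₁, x₄, x₅}, {x₂, x₃, x₄}, {x₁, x₂, x₃, x₅}, {x₁, x₂, x₄, x₅}, {x₁, x₃, x₄, x₅}, Ω }.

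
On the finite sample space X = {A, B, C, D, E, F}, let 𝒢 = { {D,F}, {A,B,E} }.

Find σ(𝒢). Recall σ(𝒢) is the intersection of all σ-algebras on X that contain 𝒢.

Take S₀ = 𝒢 ∪ {∅, X} = { {}, {D,F}, {A,B,E}, X }.
Step 1. New:
  {C,D,F}  = {A,B,E}ᶜ
  {A,B,C,E}  = {D,F}ᶜ
  {A,B,D,E,F}  = {A,B,E} ∪ {D,F}
  [7 total]
Step 2: +1 →
  {C}  = {A,B,D,E,F}ᶜ
  [8 total]
After Step 3 the family is unchanged; done.

Hence σ(𝒢) has 8 members: { {}, {C}, {D,F}, {A,B,E}, {C,D,F}, {A,B,C,E}, {A,B,D,E,F}, X }.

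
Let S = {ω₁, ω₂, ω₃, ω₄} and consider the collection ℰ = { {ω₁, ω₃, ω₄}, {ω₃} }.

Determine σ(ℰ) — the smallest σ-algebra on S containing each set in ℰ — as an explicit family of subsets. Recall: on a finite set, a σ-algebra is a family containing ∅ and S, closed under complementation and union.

Answer: σ(ℰ) = { ∅, {ω₂}, {ω₃}, {ω₁, ω₄}, {ω₂, ω₃}, {ω₁, ω₂, ω₄}, {ω₁, ω₃, ω₄}, S }

Working:
Take S₀ = ℰ ∪ {∅, S} = { ∅, {ω₃}, {ω₁, ω₃, ω₄}, S }.
Pass 1: 2 new —
  {ω₂}  = ᶜ of {ω₁, ω₃, ω₄}
  {ω₁, ω₂, ω₄}  = ᶜ of {ω₃}
  (now 6)
Pass 2 adds 1:
  {ω₂, ω₃}  = {ω₃} ∪ {ω₂}
  (now 7)
Pass 3: +1 →
  {ω₁, ω₄}  = ᶜ of {ω₂, ω₃}
  (now 8)
Pass 4: no new sets; the family is a σ-algebra.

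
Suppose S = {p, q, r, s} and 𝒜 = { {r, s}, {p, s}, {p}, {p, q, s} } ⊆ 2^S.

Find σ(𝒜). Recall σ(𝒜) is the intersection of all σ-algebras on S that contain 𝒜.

Start: 𝒜 ∪ {∅, S} = { {}, {p}, {p, s}, {r, s}, {p, q, s}, S }.
Step 1 adds 5:
  {r}  = {p, q, s}ᶜ
  {p, q}  = {r, s}ᶜ
  {q, r}  = {p, s}ᶜ
  {p, r, s}  = {r, s} ∪ {p, s}
  {q, r, s}  = {p}ᶜ
  |family| = 11
Step 2: +3 →
  {q}  = {p, r, s}ᶜ
  {p, r}  = {r} ∪ {p}
  {p, q, r}  = {p, q} ∪ {r}
  |family| = 14
Step 3 adds 2:
  {s}  = {p, q, r}ᶜ
  {q, s}  = {p, r}ᶜ
  |family| = 16
Step 4: already closed under ᶜ and ∪.

σ(𝒜) = { {}, {p}, {q}, {r}, {s}, {p, q}, {p, r}, {p, s}, {q, r}, {q, s}, {r, s}, {p, q, r}, {p, q, s}, {p, r, s}, {q, r, s}, S }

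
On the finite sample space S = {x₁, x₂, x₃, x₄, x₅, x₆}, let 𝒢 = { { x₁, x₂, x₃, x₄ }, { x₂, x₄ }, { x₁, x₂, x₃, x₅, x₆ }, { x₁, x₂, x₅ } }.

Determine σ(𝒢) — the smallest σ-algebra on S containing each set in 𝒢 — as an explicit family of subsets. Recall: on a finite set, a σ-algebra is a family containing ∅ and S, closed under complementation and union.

Start: 𝒢 ∪ {∅, S} = { {}, { x₂, x₄ }, { x₁, x₂, x₅ }, { x₁, x₂, x₃, x₄ }, { x₁, x₂, x₃, x₅, x₆ }, S }.
Pass 1. New:
  { x₄ }  = { x₁, x₂, x₃, x₅, x₆ }ᶜ
  { x₅, x₆ }  = { x₁, x₂, x₃, x₄ }ᶜ
  { x₃, x₄, x₆ }  = { x₁, x₂, x₅ }ᶜ
  { x₁, x₂, x₄, x₅ }  = { x₁, x₂, x₅ } ∪ { x₂, x₄ }
  { x₁, x₃, x₅, x₆ }  = { x₂, x₄ }ᶜ
  { x₁, x₂, x₃, x₄, x₅ }  = { x₁, x₂, x₅ } ∪ { x₁, x₂, x₃, x₄ }
Pass 2 adds 10:
  { x₆ }  = { x₁, x₂, x₃, x₄, x₅ }ᶜ
  { x₃, x₆ }  = { x₁, x₂, x₄, x₅ }ᶜ
  { x₄, x₅, x₆ }  = { x₅, x₆ } ∪ { x₄ }
  { x₁, x₂, x₅, x₆ }  = { x₅, x₆ } ∪ { x₁, x₂, x₅ }
  { x₂, x₃, x₄, x₆ }  = { x₃, x₄, x₆ } ∪ { x₂, x₄ }
  { x₂, x₄, x₅, x₆ }  = { x₅, x₆ } ∪ { x₂, x₄ }
  { x₃, x₄, x₅, x₆ }  = { x₅, x₆ } ∪ { x₃, x₄, x₆ }
  { x₁, x₂, x₃, x₄, x₆ }  = { x₃, x₄, x₆ } ∪ { x₁, x₂, x₃, x₄ }
  { x₁, x₂, x₄, x₅, x₆ }  = { x₅, x₆ } ∪ { x₁, x₂, x₄, x₅ }
  { x₁, x₃, x₄, x₅, x₆ }  = { x₁, x₃, x₅, x₆ } ∪ { x₄ }
Pass 3 (12 new):
  { x₂ }  = { x₁, x₃, x₄, x₅, x₆ }ᶜ
  { x₃ }  = { x₁, x₂, x₄, x₅, x₆ }ᶜ
  { x₅ }  = { x₁, x₂, x₃, x₄, x₆ }ᶜ
  { x₁, x₂ }  = { x₃, x₄, x₅, x₆ }ᶜ
  { x₁, x₃ }  = { x₂, x₄, x₅, x₆ }ᶜ
  { x₁, x₅ }  = { x₂, x₃, x₄, x₆ }ᶜ
  { x₃, x₄ }  = { x₁, x₂, x₅, x₆ }ᶜ
  { x₄, x₆ }  = { x₆ } ∪ { x₄ }
  { x₁, x₂, x₃ }  = { x₄, x₅, x₆ }ᶜ
  { x₂, x₄, x₆ }  = { x₂, x₄ } ∪ { x₆ }
  { x₃, x₅, x₆ }  = { x₅, x₆ } ∪ { x₃, x₆ }
  { x₂, x₃, x₄, x₅, x₆ }  = { x₅, x₆ } ∪ { x₂, x₃, x₄, x₆ }
Pass 4 (25 new):
  { x₁ }  = { x₂, x₃, x₄, x₅, x₆ }ᶜ
  { x₂, x₃ }  = { x₂ } ∪ { x₃ }
  { x₂, x₅ }  = { x₂ } ∪ { x₅ }
  { x₂, x₆ }  = { x₂ } ∪ { x₆ }
  { x₃, x₅ }  = { x₅ } ∪ { x₃ }
  { x₄, x₅ }  = { x₅ } ∪ { x₄ }
  { x₁, x₂, x₄ }  = { x₃, x₅, x₆ }ᶜ
  { x₁, x₂, x₆ }  = { x₁, x₂ } ∪ { x₆ }
  { x₁, x₃, x₄ }  = { x₃, x₄ } ∪ { x₁, x₃ }
  { x₁, x₃, x₅ }  = { x₂, x₄, x₆ }ᶜ
  { x₁, x₃, x₆ }  = { x₆ } ∪ { x₁, x₃ }
  { x₁, x₄, x₅ }  = { x₁, x₅ } ∪ { x₄ }
  { x₁, x₅, x₆ }  = { x₅, x₆ } ∪ { x₁, x₅ }
  { x₂, x₃, x₄ }  = { x₃, x₄ } ∪ { x₂ }
  { x₂, x₃, x₆ }  = { x₂ } ∪ { x₃, x₆ }
  { x₂, x₄, x₅ }  = { x₅ } ∪ { x₂, x₄ }
  { x₂, x₅, x₆ }  = { x₅, x₆ } ∪ { x₂ }
  { x₃, x₄, x₅ }  = { x₃, x₄ } ∪ { x₅ }
  { x₁, x₂, x₃, x₅ }  = { x₄, x₆ }ᶜ
  { x₁, x₂, x₃, x₆ }  = { x₁, x₂, x₃ } ∪ { x₆ }
  { x₁, x₂, x₄, x₆ }  = { x₂, x₄, x₆ } ∪ { x₁, x₂ }
  { x₁, x₃, x₄, x₅ }  = { x₃, x₄ } ∪ { x₁, x₅ }
  { x₁, x₃, x₄, x₆ }  = { x₁, x₃ } ∪ { x₃, x₄, x₆ }
  { x₁, x₄, x₅, x₆ }  = { x₁, x₅ } ∪ { x₄, x₆ }
  { x₂, x₃, x₅, x₆ }  = { x₂ } ∪ { x₃, x₅, x₆ }
Pass 5. New:
  { x₁, x₄ }  = { x₂, x₃, x₅, x₆ }ᶜ
  { x₁, x₆ }  = { x₆ } ∪ { x₁ }
  { x₁, x₄, x₆ }  = { x₄, x₆ } ∪ { x₁ }
  { x₂, x₃, x₅ }  = { x₂, x₅ } ∪ { x₃, x₅ }
  { x₂, x₃, x₄, x₅ }  = { x₂, x₅ } ∪ { x₃, x₄, x₅ }
After Pass 6 the family is unchanged; done.

|σ(𝒢)| = 64.  σ(𝒢) = { {}, { x₁ }, { x₂ }, { x₃ }, { x₄ }, { x₅ }, { x₆ }, { x₁, x₂ }, { x₁, x₃ }, { x₁, x₄ }, { x₁, x₅ }, { x₁, x₆ }, { x₂, x₃ }, { x₂, x₄ }, { x₂, x₅ }, { x₂, x₆ }, { x₃, x₄ }, { x₃, x₅ }, { x₃, x₆ }, { x₄, x₅ }, { x₄, x₆ }, { x₅, x₆ }, { x₁, x₂, x₃ }, { x₁, x₂, x₄ }, { x₁, x₂, x₅ }, { x₁, x₂, x₆ }, { x₁, x₃, x₄ }, { x₁, x₃, x₅ }, { x₁, x₃, x₆ }, { x₁, x₄, x₅ }, { x₁, x₄, x₆ }, { x₁, x₅, x₆ }, { x₂, x₃, x₄ }, { x₂, x₃, x₅ }, { x₂, x₃, x₆ }, { x₂, x₄, x₅ }, { x₂, x₄, x₆ }, { x₂, x₅, x₆ }, { x₃, x₄, x₅ }, { x₃, x₄, x₆ }, { x₃, x₅, x₆ }, { x₄, x₅, x₆ }, { x₁, x₂, x₃, x₄ }, { x₁, x₂, x₃, x₅ }, { x₁, x₂, x₃, x₆ }, { x₁, x₂, x₄, x₅ }, { x₁, x₂, x₄, x₆ }, { x₁, x₂, x₅, x₆ }, { x₁, x₃, x₄, x₅ }, { x₁, x₃, x₄, x₆ }, { x₁, x₃, x₅, x₆ }, { x₁, x₄, x₅, x₆ }, { x₂, x₃, x₄, x₅ }, { x₂, x₃, x₄, x₆ }, { x₂, x₃, x₅, x₆ }, { x₂, x₄, x₅, x₆ }, { x₃, x₄, x₅, x₆ }, { x₁, x₂, x₃, x₄, x₅ }, { x₁, x₂, x₃, x₄, x₆ }, { x₁, x₂, x₃, x₅, x₆ }, { x₁, x₂, x₄, x₅, x₆ }, { x₁, x₃, x₄, x₅, x₆ }, { x₂, x₃, x₄, x₅, x₆ }, S }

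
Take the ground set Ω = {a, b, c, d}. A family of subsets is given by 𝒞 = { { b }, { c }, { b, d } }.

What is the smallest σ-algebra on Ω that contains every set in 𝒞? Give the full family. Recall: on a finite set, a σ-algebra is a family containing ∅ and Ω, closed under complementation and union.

|σ(𝒞)| = 16.  σ(𝒞) = { {}, { a }, { b }, { c }, { d }, { a, b }, { a, c }, { a, d }, { b, c }, { b, d }, { c, d }, { a, b, c }, { a, b, d }, { a, c, d }, { b, c, d }, Ω }

Working:
Begin from { {}, { b }, { c }, { b, d }, Ω } (that is, 𝒞 plus ∅ and Ω).
Iteration 1: 5 new —
  { a, c }  = { b, d }ᶜ
  { b, c }  = { c } ∪ { b }
  { a, b, d }  = { c }ᶜ
  { a, c, d }  = { b }ᶜ
  { b, c, d }  = { c } ∪ { b, d }
  |family| = 10
Iteration 2 (3 new):
  { a }  = { b, c, d }ᶜ
  { a, d }  = { b, c }ᶜ
  { a, b, c }  = { b } ∪ { a, c }
  |family| = 13
Iteration 3: 2 new —
  { d }  = { a, b, c }ᶜ
  { a, b }  = { b } ∪ { a }
  |family| = 15
Iteration 4. New:
  { c, d }  = { a, b }ᶜ
  |family| = 16
After Iteration 5 the family is unchanged; done.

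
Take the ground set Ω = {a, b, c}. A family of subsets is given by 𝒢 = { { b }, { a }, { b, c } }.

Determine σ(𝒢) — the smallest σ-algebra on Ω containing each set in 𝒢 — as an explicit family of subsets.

Start: 𝒢 ∪ {∅, Ω} = { ∅, { a }, { b }, { b, c }, Ω }.
Step 1: +2 →
  { a, b }  = { b } ∪ { a }
  { a, c }  = { b }ᶜ
  (now 7)
Step 2 (1 new):
  { c }  = { a, b }ᶜ
  (now 8)
Step 3: no new sets; the family is a σ-algebra.

σ(𝒢) = { ∅, { a }, { b }, { c }, { a, b }, { a, c }, { b, c }, Ω }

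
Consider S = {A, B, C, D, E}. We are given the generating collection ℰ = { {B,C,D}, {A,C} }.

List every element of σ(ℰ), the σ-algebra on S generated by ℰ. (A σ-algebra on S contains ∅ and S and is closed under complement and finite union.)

σ(ℰ) = { {}, {A}, {C}, {E}, {A,C}, {A,E}, {B,D}, {C,E}, {A,B,D}, {A,C,E}, {B,C,D}, {B,D,E}, {A,B,C,D}, {A,B,D,E}, {B,C,D,E}, S }

Derivation:
Initial family (4 sets): { {}, {A,C}, {B,C,D}, S }.
Iteration 1: +3 →
  {A,E}  = S∖{B,C,D}
  {B,D,E}  = S∖{A,C}
  {A,B,C,D}  = {B,C,D} ∪ {A,C}
  [7 total]
Iteration 2. New:
  {E}  = S∖{A,B,C,D}
  {A,C,E}  = {A,C} ∪ {A,E}
  {A,B,D,E}  = {A,E} ∪ {B,D,E}
  {B,C,D,E}  = {B,C,D} ∪ {B,D,E}
  [11 total]
Iteration 3: +3 →
  {A}  = S∖{B,C,D,E}
  {C}  = S∖{A,B,D,E}
  {B,D}  = S∖{A,C,E}
  [14 total]
Iteration 4. New:
  {C,E}  = {C} ∪ {E}
  {A,B,D}  = {B,D} ∪ {A}
  [16 total]
Iteration 5 adds nothing — fixpoint reached.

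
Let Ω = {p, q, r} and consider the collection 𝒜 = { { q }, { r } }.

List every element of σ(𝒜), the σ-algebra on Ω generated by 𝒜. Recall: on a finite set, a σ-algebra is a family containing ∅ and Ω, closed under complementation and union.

σ(𝒜) = { ∅, { p }, { q }, { r }, { p, q }, { p, r }, { q, r }, Ω }

Derivation:
Seed the family with 𝒜 together with ∅ and Ω: { ∅, { q }, { r }, Ω }.
Round 1 (3 new):
  { p, q }  = ᶜ of { r }
  { p, r }  = ᶜ of { q }
  { q, r }  = { r } ∪ { q }
  [7 total]
Round 2: 1 new —
  { p }  = ᶜ of { q, r }
  [8 total]
Round 3: already closed under ᶜ and ∪.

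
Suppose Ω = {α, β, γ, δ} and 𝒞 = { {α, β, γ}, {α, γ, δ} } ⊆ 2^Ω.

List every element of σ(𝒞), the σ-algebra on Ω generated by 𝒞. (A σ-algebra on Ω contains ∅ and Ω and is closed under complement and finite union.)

Initial family (4 sets): { {}, {α, β, γ}, {α, γ, δ}, Ω }.
Pass 1: 2 new —
  {β}  = complement {α, γ, δ}
  {δ}  = complement {α, β, γ}
  (now 6)
Pass 2: +1 →
  {β, δ}  = {δ} ∪ {β}
  (now 7)
Pass 3: 1 new —
  {α, γ}  = complement {β, δ}
  (now 8)
Pass 4: already closed under ᶜ and ∪.

Hence σ(𝒞) has 8 members: { {}, {β}, {δ}, {α, γ}, {β, δ}, {α, β, γ}, {α, γ, δ}, Ω }.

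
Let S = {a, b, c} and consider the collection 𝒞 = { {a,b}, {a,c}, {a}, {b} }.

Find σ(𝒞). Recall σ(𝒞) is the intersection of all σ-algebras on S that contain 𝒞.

Take S₀ = 𝒞 ∪ {∅, S} = { ∅, {a}, {b}, {a,b}, {a,c}, S }.
Round 1: +2 →
  {c}  = {a,b}ᶜ
  {b,c}  = {a}ᶜ
Round 2: stable.

σ(𝒞) = { ∅, {a}, {b}, {c}, {a,b}, {a,c}, {b,c}, S }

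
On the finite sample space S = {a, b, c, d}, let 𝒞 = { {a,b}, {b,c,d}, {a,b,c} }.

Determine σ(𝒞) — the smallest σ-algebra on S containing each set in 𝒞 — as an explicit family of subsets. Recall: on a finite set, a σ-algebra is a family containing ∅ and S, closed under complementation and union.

|σ(𝒞)| = 16.  σ(𝒞) = { {}, {a}, {b}, {c}, {d}, {a,b}, {a,c}, {a,d}, {b,c}, {b,d}, {c,d}, {a,b,c}, {a,b,d}, {a,c,d}, {b,c,d}, S }

Check:
Start: 𝒞 ∪ {∅, S} = { {}, {a,b}, {a,b,c}, {b,c,d}, S }.
Pass 1 (3 new):
  {a}  = {b,c,d}ᶜ
  {d}  = {a,b,c}ᶜ
  {c,d}  = {a,b}ᶜ
Pass 2: 3 new —
  {a,d}  = {d} ∪ {a}
  {a,b,d}  = {d} ∪ {a,b}
  {a,c,d}  = {c,d} ∪ {a}
Pass 3: 3 new —
  {b}  = {a,c,d}ᶜ
  {c}  = {a,b,d}ᶜ
  {b,c}  = {a,d}ᶜ
Pass 4. New:
  {a,c}  = {c} ∪ {a}
  {b,d}  = {d} ∪ {b}
After Pass 5 the family is unchanged; done.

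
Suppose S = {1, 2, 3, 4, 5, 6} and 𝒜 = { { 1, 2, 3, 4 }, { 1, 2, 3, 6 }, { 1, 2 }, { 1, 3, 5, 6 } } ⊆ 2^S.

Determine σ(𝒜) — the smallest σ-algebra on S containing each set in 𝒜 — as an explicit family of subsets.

Start: 𝒜 ∪ {∅, S} = { ∅, { 1, 2 }, { 1, 2, 3, 4 }, { 1, 2, 3, 6 }, { 1, 3, 5, 6 }, S }.
Iteration 1 (6 new):
  { 2, 4 }  = complement { 1, 3, 5, 6 }
  { 4, 5 }  = complement { 1, 2, 3, 6 }
  { 5, 6 }  = complement { 1, 2, 3, 4 }
  { 3, 4, 5, 6 }  = complement { 1, 2 }
  { 1, 2, 3, 4, 6 }  = { 1, 2, 3, 4 } ∪ { 1, 2, 3, 6 }
  { 1, 2, 3, 5, 6 }  = { 1, 3, 5, 6 } ∪ { 1, 2 }
  [12 total]
Iteration 2: +11 →
  { 4 }  = complement { 1, 2, 3, 5, 6 }
  { 5 }  = complement { 1, 2, 3, 4, 6 }
  { 1, 2, 4 }  = { 1, 2 } ∪ { 2, 4 }
  { 2, 4, 5 }  = { 4, 5 } ∪ { 2, 4 }
  { 4, 5, 6 }  = { 5, 6 } ∪ { 4, 5 }
  { 1, 2, 4, 5 }  = { 1, 2 } ∪ { 4, 5 }
  { 1, 2, 5, 6 }  = { 5, 6 } ∪ { 1, 2 }
  { 2, 4, 5, 6 }  = { 5, 6 } ∪ { 2, 4 }
  { 1, 2, 3, 4, 5 }  = { 4, 5 } ∪ { 1, 2, 3, 4 }
  { 1, 3, 4, 5, 6 }  = { 1, 3, 5, 6 } ∪ { 3, 4, 5, 6 }
  { 2, 3, 4, 5, 6 }  = { 3, 4, 5, 6 } ∪ { 2, 4 }
  [23 total]
Iteration 3 (11 new):
  { 1 }  = complement { 2, 3, 4, 5, 6 }
  { 2 }  = complement { 1, 3, 4, 5, 6 }
  { 6 }  = complement { 1, 2, 3, 4, 5 }
  { 1, 3 }  = complement { 2, 4, 5, 6 }
  { 3, 4 }  = complement { 1, 2, 5, 6 }
  { 3, 6 }  = complement { 1, 2, 4, 5 }
  { 1, 2, 3 }  = complement { 4, 5, 6 }
  { 1, 2, 5 }  = { 1, 2 } ∪ { 5 }
  { 1, 3, 6 }  = complement { 2, 4, 5 }
  { 3, 5, 6 }  = complement { 1, 2, 4 }
  { 1, 2, 4, 5, 6 }  = { 5, 6 } ∪ { 1, 2, 4, 5 }
  [34 total]
Iteration 4: 26 new —
  { 3 }  = complement { 1, 2, 4, 5, 6 }
  { 1, 4 }  = { 1 } ∪ { 4 }
  { 1, 5 }  = { 1 } ∪ { 5 }
  { 1, 6 }  = { 1 } ∪ { 6 }
  { 2, 5 }  = { 2 } ∪ { 5 }
  { 2, 6 }  = { 2 } ∪ { 6 }
  { 4, 6 }  = { 6 } ∪ { 4 }
  { 1, 2, 6 }  = { 1, 2 } ∪ { 6 }
  { 1, 3, 4 }  = { 3, 4 } ∪ { 1 }
  { 1, 3, 5 }  = { 5 } ∪ { 1, 3 }
  { 1, 4, 5 }  = { 1 } ∪ { 4, 5 }
  { 1, 5, 6 }  = { 5, 6 } ∪ { 1 }
  { 2, 3, 4 }  = { 3, 4 } ∪ { 2 }
  { 2, 3, 6 }  = { 2 } ∪ { 3, 6 }
  { 2, 4, 6 }  = { 6 } ∪ { 2, 4 }
  { 2, 5, 6 }  = { 5, 6 } ∪ { 2 }
  { 3, 4, 5 }  = { 3, 4 } ∪ { 5 }
  { 3, 4, 6 }  = complement { 1, 2, 5 }
  { 1, 2, 3, 5 }  = { 1, 2, 3 } ∪ { 5 }
  { 1, 2, 4, 6 }  = { 6 } ∪ { 1, 2, 4 }
  { 1, 3, 4, 5 }  = { 4, 5 } ∪ { 1, 3 }
  { 1, 3, 4, 6 }  = { 3, 4 } ∪ { 1, 3, 6 }
  { 1, 4, 5, 6 }  = { 1 } ∪ { 4, 5, 6 }
  { 2, 3, 4, 5 }  = { 3, 4 } ∪ { 2, 4, 5 }
  { 2, 3, 4, 6 }  = { 3, 6 } ∪ { 2, 4 }
  { 2, 3, 5, 6 }  = { 2 } ∪ { 3, 5, 6 }
  [60 total]
Iteration 5: 4 new —
  { 2, 3 }  = complement { 1, 4, 5, 6 }
  { 3, 5 }  = complement { 1, 2, 4, 6 }
  { 1, 4, 6 }  = { 1, 6 } ∪ { 1, 4 }
  { 2, 3, 5 }  = { 2, 5 } ∪ { 3 }
  [64 total]
Iteration 6 adds nothing — fixpoint reached.

Hence σ(𝒜) has 64 members: { ∅, { 1 }, { 2 }, { 3 }, { 4 }, { 5 }, { 6 }, { 1, 2 }, { 1, 3 }, { 1, 4 }, { 1, 5 }, { 1, 6 }, { 2, 3 }, { 2, 4 }, { 2, 5 }, { 2, 6 }, { 3, 4 }, { 3, 5 }, { 3, 6 }, { 4, 5 }, { 4, 6 }, { 5, 6 }, { 1, 2, 3 }, { 1, 2, 4 }, { 1, 2, 5 }, { 1, 2, 6 }, { 1, 3, 4 }, { 1, 3, 5 }, { 1, 3, 6 }, { 1, 4, 5 }, { 1, 4, 6 }, { 1, 5, 6 }, { 2, 3, 4 }, { 2, 3, 5 }, { 2, 3, 6 }, { 2, 4, 5 }, { 2, 4, 6 }, { 2, 5, 6 }, { 3, 4, 5 }, { 3, 4, 6 }, { 3, 5, 6 }, { 4, 5, 6 }, { 1, 2, 3, 4 }, { 1, 2, 3, 5 }, { 1, 2, 3, 6 }, { 1, 2, 4, 5 }, { 1, 2, 4, 6 }, { 1, 2, 5, 6 }, { 1, 3, 4, 5 }, { 1, 3, 4, 6 }, { 1, 3, 5, 6 }, { 1, 4, 5, 6 }, { 2, 3, 4, 5 }, { 2, 3, 4, 6 }, { 2, 3, 5, 6 }, { 2, 4, 5, 6 }, { 3, 4, 5, 6 }, { 1, 2, 3, 4, 5 }, { 1, 2, 3, 4, 6 }, { 1, 2, 3, 5, 6 }, { 1, 2, 4, 5, 6 }, { 1, 3, 4, 5, 6 }, { 2, 3, 4, 5, 6 }, S }.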